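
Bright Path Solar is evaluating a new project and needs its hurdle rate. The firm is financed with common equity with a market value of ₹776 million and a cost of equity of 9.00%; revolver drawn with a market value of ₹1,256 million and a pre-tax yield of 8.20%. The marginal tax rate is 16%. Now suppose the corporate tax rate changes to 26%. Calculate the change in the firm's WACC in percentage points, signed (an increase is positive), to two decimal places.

Current WACC:
Total capital V = 776 + 1256 = 2032.
Equity: weight = 776/2032 = 0.3819; cost = 9%.
Revolver drawn: weight = 1256/2032 = 0.6181; after-tax cost = 8.2% × (1 − 16%) = 6.8880%.
WACC = 0.3819 × 9.0000% + 0.6181 × 6.8880% = 7.6946%.
After the change:
Total capital V = 776 + 1256 = 2032.
Equity: weight = 776/2032 = 0.3819; cost = 9%.
Revolver drawn: weight = 1256/2032 = 0.6181; after-tax cost = 8.2% × (1 − 26%) = 6.0680%.
WACC = 0.3819 × 9.0000% + 0.6181 × 6.0680% = 7.1877%.
Change in WACC = 7.1877% − 7.6946% = -0.5069 pp.

-0.51 pp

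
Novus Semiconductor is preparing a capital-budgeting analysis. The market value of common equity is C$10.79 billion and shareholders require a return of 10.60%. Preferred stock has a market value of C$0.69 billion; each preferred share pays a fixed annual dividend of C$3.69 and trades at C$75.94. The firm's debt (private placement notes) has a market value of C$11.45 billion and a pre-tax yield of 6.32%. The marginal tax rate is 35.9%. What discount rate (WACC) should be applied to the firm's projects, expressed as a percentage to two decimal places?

7.16%

Cost of preferred: Rp = 3.69 / 75.94 = 4.8591%.
Total capital V = 10.79 + 0.69 + 11.45 = 22.93.
Equity: weight = 10.79/22.93 = 0.4706; cost = 10.6%.
Preferred: weight = 0.69/22.93 = 0.0301; cost = 4.8591%.
Private placement notes: weight = 11.45/22.93 = 0.4993; after-tax cost = 6.32% × (1 − 35.9%) = 4.0511%.
WACC = 0.4706 × 10.6000% + 0.0301 × 4.8591% + 0.4993 × 4.0511% = 7.1571%.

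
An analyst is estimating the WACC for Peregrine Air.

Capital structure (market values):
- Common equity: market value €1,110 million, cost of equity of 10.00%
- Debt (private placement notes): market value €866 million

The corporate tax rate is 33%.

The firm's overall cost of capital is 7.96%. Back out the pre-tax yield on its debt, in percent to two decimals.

7.98%

Total capital V = 1110 + 866 = 1976.
Equity weight = 1110/1976 = 0.5617.
Private placement notes weight = 866/1976 = 0.4383.
Equity contribution = 0.5617 × 10% = 5.6174%.
Remaining for debt = 7.96% − 5.6174% = 2.3426%.
Rd × (1 − 33%) × 0.4383 = 2.3426%  ⇒  Rd = 7.9779%.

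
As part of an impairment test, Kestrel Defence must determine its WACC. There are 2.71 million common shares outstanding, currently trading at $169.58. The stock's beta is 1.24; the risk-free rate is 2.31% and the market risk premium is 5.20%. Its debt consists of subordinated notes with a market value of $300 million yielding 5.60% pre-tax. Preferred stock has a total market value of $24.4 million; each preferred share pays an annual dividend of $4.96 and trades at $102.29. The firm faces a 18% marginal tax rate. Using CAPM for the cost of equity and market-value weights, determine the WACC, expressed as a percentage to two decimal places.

7.04%

Cost of equity via CAPM: Re = 2.31% + 1.24 × 5.2% = 8.7580%.
Cost of preferred: Rp = 4.96 / 102.29 = 4.8490%.
Market value of equity E = 169.58 × 2.71m = 459.5618m.
Total capital V = 459.5618 + 24.4 + 300 = 783.9618.
Equity: weight = 459.5618/783.9618 = 0.5862; cost = 8.758%.
Preferred: weight = 24.4/783.9618 = 0.0311; cost = 4.849%.
Subordinated notes: weight = 300/783.9618 = 0.3827; after-tax cost = 5.6% × (1 − 18%) = 4.5920%.
WACC = 0.5862 × 8.7580% + 0.0311 × 4.8490% + 0.3827 × 4.5920% = 7.0421%.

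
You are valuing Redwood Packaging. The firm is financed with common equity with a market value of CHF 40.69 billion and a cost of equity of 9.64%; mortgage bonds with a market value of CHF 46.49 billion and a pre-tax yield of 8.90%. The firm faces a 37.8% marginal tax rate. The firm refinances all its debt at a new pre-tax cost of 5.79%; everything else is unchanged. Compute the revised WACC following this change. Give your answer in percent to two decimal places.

After the change:
Total capital V = 40.69 + 46.49 = 87.18.
Equity: weight = 40.69/87.18 = 0.4667; cost = 9.64%.
Mortgage bonds: weight = 46.49/87.18 = 0.5333; after-tax cost = 5.79% × (1 − 37.8%) = 3.6014%.
WACC = 0.4667 × 9.6400% + 0.5333 × 3.6014% = 6.4198%.

6.42%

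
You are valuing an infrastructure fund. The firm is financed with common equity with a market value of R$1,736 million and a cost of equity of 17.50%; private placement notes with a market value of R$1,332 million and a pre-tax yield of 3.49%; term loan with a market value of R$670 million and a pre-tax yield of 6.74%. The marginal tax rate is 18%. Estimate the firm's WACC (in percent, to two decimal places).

10.14%

Total capital V = 1736 + 1332 + 670 = 3738.
Equity: weight = 1736/3738 = 0.4644; cost = 17.5%.
Private placement notes: weight = 1332/3738 = 0.3563; after-tax cost = 3.49% × (1 − 18%) = 2.8618%.
Term loan: weight = 670/3738 = 0.1792; after-tax cost = 6.74% × (1 − 18%) = 5.5268%.
WACC = 0.4644 × 17.5000% + 0.3563 × 2.8618% + 0.1792 × 5.5268% = 10.1377%.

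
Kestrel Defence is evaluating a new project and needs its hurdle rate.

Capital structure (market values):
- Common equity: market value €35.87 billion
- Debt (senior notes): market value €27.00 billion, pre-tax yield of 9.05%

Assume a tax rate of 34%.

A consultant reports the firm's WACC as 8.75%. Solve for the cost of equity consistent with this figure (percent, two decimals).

10.84%

Total capital V = 35.87 + 27 = 62.87.
Equity weight = 35.87/62.87 = 0.5705.
Senior notes weight = 27/62.87 = 0.4295.
Debt contribution = 0.4295 × 9.05% × (1 − 34%) = 2.5652%.
Required equity contribution = 8.75% − 2.5652% = 6.1848%.
Re = 6.1848% / 0.5705 = 10.8403%.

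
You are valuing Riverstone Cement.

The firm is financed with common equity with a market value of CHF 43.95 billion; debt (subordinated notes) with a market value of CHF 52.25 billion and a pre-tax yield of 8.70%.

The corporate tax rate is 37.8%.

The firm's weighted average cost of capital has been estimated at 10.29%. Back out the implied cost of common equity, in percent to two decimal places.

Total capital V = 43.95 + 52.25 = 96.2.
Equity weight = 43.95/96.2 = 0.4569.
Subordinated notes weight = 52.25/96.2 = 0.5431.
Debt contribution = 0.5431 × 8.7% × (1 − 37.8%) = 2.9391%.
Required equity contribution = 10.29% − 2.9391% = 7.3509%.
Re = 7.3509% / 0.4569 = 16.0899%.

16.09%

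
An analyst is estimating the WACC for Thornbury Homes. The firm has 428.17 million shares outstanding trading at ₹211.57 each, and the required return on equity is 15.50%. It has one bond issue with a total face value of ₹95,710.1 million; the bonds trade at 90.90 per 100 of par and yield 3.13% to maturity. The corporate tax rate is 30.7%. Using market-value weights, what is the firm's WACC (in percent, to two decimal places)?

8.97%

Market value of equity E = 211.57 × 428.17m = 90587.9269m. Market value of debt D = 95710.1m × 90.9/100 = 87000.4809m.
Total capital V = 90587.9269 + 87000.4809 = 177588.4078.
Equity: weight = 90587.9269/177588.4078 = 0.5101; cost = 15.5%.
Bonds outstanding: weight = 87000.4809/177588.4078 = 0.4899; after-tax cost = 3.13% × (1 − 30.7%) = 2.1691%.
WACC = 0.5101 × 15.5000% + 0.4899 × 2.1691% = 8.9692%.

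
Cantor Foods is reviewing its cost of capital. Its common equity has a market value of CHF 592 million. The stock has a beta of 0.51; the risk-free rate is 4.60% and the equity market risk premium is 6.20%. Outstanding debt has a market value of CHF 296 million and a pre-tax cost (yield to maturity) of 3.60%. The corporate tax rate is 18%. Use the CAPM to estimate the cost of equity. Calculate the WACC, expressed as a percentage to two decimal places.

Cost of equity via CAPM: Re = 4.6% + 0.51 × 6.2% = 7.7620%.
Total capital V = 592 + 296 = 888.
Equity: weight = 592/888 = 0.6667; cost = 7.762%.
Debt: weight = 296/888 = 0.3333; after-tax cost = 3.6% × (1 − 18%) = 2.9520%.
WACC = 0.6667 × 7.7620% + 0.3333 × 2.9520% = 6.1587%.

6.16%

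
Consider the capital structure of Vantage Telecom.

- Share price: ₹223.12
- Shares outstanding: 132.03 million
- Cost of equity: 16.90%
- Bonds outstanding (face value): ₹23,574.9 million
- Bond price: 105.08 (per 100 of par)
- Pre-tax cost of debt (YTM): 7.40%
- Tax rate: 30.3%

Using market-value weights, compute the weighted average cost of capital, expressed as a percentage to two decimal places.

11.54%

Market value of equity E = 223.12 × 132.03m = 29458.5336m. Market value of debt D = 23574.9m × 105.08/100 = 24772.50492m.
Total capital V = 29458.5336 + 24772.50492 = 54231.03852.
Equity: weight = 29458.5336/54231.03852 = 0.5432; cost = 16.9%.
Bonds outstanding: weight = 24772.50492/54231.03852 = 0.4568; after-tax cost = 7.4% × (1 − 30.3%) = 5.1578%.
WACC = 0.5432 × 16.9000% + 0.4568 × 5.1578% = 11.5362%.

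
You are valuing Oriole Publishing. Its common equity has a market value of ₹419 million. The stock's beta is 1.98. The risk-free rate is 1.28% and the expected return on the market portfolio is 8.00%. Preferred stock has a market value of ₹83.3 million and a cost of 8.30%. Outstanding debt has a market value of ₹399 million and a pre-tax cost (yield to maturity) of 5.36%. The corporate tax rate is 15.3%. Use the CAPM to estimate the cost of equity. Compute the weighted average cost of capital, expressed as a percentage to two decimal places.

Market risk premium = 8.0% − 1.28% = 6.72%.
Cost of equity via CAPM: Re = 1.28% + 1.98 × 6.72% = 14.5856%.
Total capital V = 419 + 83.3 + 399 = 901.3.
Equity: weight = 419/901.3 = 0.4649; cost = 14.5856%.
Preferred: weight = 83.3/901.3 = 0.0924; cost = 8.3%.
Debt: weight = 399/901.3 = 0.4427; after-tax cost = 5.36% × (1 − 15.3%) = 4.5399%.
WACC = 0.4649 × 14.5856% + 0.0924 × 8.3000% + 0.4427 × 4.5399% = 9.5575%.

9.56%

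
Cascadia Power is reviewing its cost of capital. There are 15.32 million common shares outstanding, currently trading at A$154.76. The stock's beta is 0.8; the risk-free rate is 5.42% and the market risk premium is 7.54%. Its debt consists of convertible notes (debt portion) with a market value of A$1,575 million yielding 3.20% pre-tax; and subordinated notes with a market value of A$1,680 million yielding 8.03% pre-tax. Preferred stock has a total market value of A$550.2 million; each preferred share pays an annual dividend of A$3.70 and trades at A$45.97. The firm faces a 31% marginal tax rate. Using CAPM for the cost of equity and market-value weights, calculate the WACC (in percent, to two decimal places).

7.18%

Cost of equity via CAPM: Re = 5.42% + 0.8 × 7.54% = 11.4520%.
Cost of preferred: Rp = 3.7 / 45.97 = 8.0487%.
Market value of equity E = 154.76 × 15.32m = 2370.9232m.
Total capital V = 2370.9232 + 550.2 + 1575 + 1680 = 6176.1232.
Equity: weight = 2370.9232/6176.1232 = 0.3839; cost = 11.452%.
Preferred: weight = 550.2/6176.1232 = 0.0891; cost = 8.0487%.
Convertible notes (debt portion): weight = 1575/6176.1232 = 0.2550; after-tax cost = 3.2% × (1 − 31%) = 2.2080%.
Subordinated notes: weight = 1680/6176.1232 = 0.2720; after-tax cost = 8.03% × (1 − 31%) = 5.5407%.
WACC = 0.3839 × 11.4520% + 0.0891 × 8.0487% + 0.2550 × 2.2080% + 0.2720 × 5.5407% = 7.1835%.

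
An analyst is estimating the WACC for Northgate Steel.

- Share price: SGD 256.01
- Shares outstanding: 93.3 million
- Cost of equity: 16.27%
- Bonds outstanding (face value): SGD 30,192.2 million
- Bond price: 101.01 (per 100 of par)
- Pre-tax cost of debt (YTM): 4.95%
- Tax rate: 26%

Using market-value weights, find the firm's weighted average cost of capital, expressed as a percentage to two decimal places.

9.20%

Market value of equity E = 256.01 × 93.3m = 23885.733m. Market value of debt D = 30192.2m × 101.01/100 = 30497.14122m.
Total capital V = 23885.733 + 30497.14122 = 54382.87422.
Equity: weight = 23885.733/54382.87422 = 0.4392; cost = 16.27%.
Bonds outstanding: weight = 30497.14122/54382.87422 = 0.5608; after-tax cost = 4.95% × (1 − 26%) = 3.6630%.
WACC = 0.4392 × 16.2700% + 0.5608 × 3.6630% = 9.2002%.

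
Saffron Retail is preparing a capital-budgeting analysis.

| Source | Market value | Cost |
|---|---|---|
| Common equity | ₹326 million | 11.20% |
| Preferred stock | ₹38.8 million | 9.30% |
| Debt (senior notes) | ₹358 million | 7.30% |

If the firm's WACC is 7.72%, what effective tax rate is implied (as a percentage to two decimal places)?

Total capital V = 326 + 38.8 + 358 = 722.8.
Equity weight = 326/722.8 = 0.4510.
Preferred weight = 38.8/722.8 = 0.0537.
Senior notes weight = 358/722.8 = 0.4953.
Equity contribution = 0.4510 × 11.2% = 5.0515%.
Preferred contribution = 0.0537 × 9.3% = 0.4992%.
Debt contribution must be 7.72% − 5.5507% = 2.1693%.
0.4953 × 7.3% × (1 − T) = 2.1693%  ⇒  (1 − T) = 0.6000.
T = 40.0024%.

40.00%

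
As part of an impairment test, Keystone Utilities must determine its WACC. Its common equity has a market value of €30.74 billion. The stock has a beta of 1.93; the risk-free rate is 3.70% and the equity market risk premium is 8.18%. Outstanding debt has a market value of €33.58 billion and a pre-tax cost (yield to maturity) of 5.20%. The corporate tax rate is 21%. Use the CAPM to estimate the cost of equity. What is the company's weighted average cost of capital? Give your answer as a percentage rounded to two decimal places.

11.46%

Cost of equity via CAPM: Re = 3.7% + 1.93 × 8.18% = 19.4874%.
Total capital V = 30.74 + 33.58 = 64.32.
Equity: weight = 30.74/64.32 = 0.4779; cost = 19.4874%.
Debt: weight = 33.58/64.32 = 0.5221; after-tax cost = 5.2% × (1 − 21%) = 4.1080%.
WACC = 0.4779 × 19.4874% + 0.5221 × 4.1080% = 11.4582%.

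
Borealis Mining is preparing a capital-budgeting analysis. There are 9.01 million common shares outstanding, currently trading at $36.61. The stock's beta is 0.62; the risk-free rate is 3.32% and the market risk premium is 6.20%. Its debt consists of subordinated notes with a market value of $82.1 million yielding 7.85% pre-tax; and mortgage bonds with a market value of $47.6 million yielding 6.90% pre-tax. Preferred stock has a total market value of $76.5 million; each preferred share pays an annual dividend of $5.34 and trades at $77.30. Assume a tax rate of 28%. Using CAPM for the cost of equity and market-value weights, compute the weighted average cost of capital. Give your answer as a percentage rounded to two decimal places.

6.70%

Cost of equity via CAPM: Re = 3.32% + 0.62 × 6.2% = 7.1640%.
Cost of preferred: Rp = 5.34 / 77.3 = 6.9082%.
Market value of equity E = 36.61 × 9.01m = 329.8561m.
Total capital V = 329.8561 + 76.5 + 82.1 + 47.6 = 536.0561.
Equity: weight = 329.8561/536.0561 = 0.6153; cost = 7.164%.
Preferred: weight = 76.5/536.0561 = 0.1427; cost = 6.9082%.
Subordinated notes: weight = 82.1/536.0561 = 0.1532; after-tax cost = 7.85% × (1 − 28%) = 5.6520%.
Mortgage bonds: weight = 47.6/536.0561 = 0.0888; after-tax cost = 6.9% × (1 − 28%) = 4.9680%.
WACC = 0.6153 × 7.1640% + 0.1427 × 6.9082% + 0.1532 × 5.6520% + 0.0888 × 4.9680% = 6.7009%.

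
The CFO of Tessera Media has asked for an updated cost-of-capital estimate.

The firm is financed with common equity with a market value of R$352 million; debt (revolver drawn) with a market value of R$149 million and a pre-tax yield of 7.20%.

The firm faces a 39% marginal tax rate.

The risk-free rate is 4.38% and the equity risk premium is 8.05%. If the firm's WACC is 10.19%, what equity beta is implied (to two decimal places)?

1.03

Total capital V = 352 + 149 = 501.
Equity weight = 352/501 = 0.7026.
Revolver drawn weight = 149/501 = 0.2974.
Debt contribution = 0.2974 × 7.2% × (1 − 39%) = 1.3062%.
Required equity contribution = 10.19% − 1.3062% = 8.8838%  ⇒  Re = 12.6443%.
CAPM: 12.6443% = 4.38% + β × 8.05%  ⇒  β = 1.0266.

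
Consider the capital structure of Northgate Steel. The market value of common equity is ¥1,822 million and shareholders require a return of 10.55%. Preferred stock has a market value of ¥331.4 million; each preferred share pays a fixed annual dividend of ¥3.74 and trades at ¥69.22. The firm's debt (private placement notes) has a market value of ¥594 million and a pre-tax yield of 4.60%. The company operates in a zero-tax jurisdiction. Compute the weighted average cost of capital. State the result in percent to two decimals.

Cost of preferred: Rp = 3.74 / 69.22 = 5.4031%.
Total capital V = 1822 + 331.4 + 594 = 2747.4.
Equity: weight = 1822/2747.4 = 0.6632; cost = 10.55%.
Preferred: weight = 331.4/2747.4 = 0.1206; cost = 5.4031%.
Private placement notes: weight = 594/2747.4 = 0.2162; after-tax cost = 4.6% × (1 − 0%) = 4.6000%.
WACC = 0.6632 × 10.5500% + 0.1206 × 5.4031% + 0.2162 × 4.6000% = 8.6427%.

8.64%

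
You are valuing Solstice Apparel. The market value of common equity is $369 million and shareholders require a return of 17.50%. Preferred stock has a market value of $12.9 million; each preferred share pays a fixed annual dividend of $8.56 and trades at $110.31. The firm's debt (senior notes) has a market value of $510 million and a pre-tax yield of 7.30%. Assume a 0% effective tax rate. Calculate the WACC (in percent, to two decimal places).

Cost of preferred: Rp = 8.56 / 110.31 = 7.7599%.
Total capital V = 369 + 12.9 + 510 = 891.9.
Equity: weight = 369/891.9 = 0.4137; cost = 17.5%.
Preferred: weight = 12.9/891.9 = 0.0145; cost = 7.7599%.
Senior notes: weight = 510/891.9 = 0.5718; after-tax cost = 7.3% × (1 − 0%) = 7.3000%.
WACC = 0.4137 × 17.5000% + 0.0145 × 7.7599% + 0.5718 × 7.3000% = 11.5266%.

11.53%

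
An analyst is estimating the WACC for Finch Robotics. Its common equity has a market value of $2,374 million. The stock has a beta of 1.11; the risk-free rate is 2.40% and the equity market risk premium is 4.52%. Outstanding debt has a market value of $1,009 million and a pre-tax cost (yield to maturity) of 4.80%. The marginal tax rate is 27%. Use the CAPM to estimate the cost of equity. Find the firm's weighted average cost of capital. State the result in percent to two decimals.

6.25%

Cost of equity via CAPM: Re = 2.4% + 1.11 × 4.52% = 7.4172%.
Total capital V = 2374 + 1009 = 3383.
Equity: weight = 2374/3383 = 0.7017; cost = 7.4172%.
Debt: weight = 1009/3383 = 0.2983; after-tax cost = 4.8% × (1 − 27%) = 3.5040%.
WACC = 0.7017 × 7.4172% + 0.2983 × 3.5040% = 6.2501%.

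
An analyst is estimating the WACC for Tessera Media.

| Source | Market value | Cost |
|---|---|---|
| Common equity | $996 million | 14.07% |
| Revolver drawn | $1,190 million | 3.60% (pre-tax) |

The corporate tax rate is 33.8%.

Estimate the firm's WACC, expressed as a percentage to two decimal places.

7.71%

Total capital V = 996 + 1190 = 2186.
Equity: weight = 996/2186 = 0.4556; cost = 14.07%.
Revolver drawn: weight = 1190/2186 = 0.5444; after-tax cost = 3.6% × (1 − 33.8%) = 2.3832%.
WACC = 0.4556 × 14.0700% + 0.5444 × 2.3832% = 7.7080%.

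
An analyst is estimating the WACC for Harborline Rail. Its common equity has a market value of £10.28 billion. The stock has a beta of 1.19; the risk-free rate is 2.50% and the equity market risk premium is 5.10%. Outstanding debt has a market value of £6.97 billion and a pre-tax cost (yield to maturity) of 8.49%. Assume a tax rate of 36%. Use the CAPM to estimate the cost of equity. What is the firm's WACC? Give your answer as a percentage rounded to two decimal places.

Cost of equity via CAPM: Re = 2.5% + 1.19 × 5.1% = 8.5690%.
Total capital V = 10.28 + 6.97 = 17.25.
Equity: weight = 10.28/17.25 = 0.5959; cost = 8.569%.
Debt: weight = 6.97/17.25 = 0.4041; after-tax cost = 8.49% × (1 − 36%) = 5.4336%.
WACC = 0.5959 × 8.5690% + 0.4041 × 5.4336% = 7.3021%.

7.30%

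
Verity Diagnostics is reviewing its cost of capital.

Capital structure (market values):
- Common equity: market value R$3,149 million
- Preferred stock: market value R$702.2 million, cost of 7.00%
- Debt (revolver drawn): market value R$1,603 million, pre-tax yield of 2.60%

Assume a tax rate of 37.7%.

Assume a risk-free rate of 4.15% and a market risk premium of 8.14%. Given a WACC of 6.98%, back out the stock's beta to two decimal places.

0.68

Total capital V = 3149 + 702.2 + 1603 = 5454.2.
Equity weight = 3149/5454.2 = 0.5774.
Preferred weight = 702.2/5454.2 = 0.1287.
Revolver drawn weight = 1603/5454.2 = 0.2939.
Debt contribution = 0.2939 × 2.6% × (1 − 37.7%) = 0.4761%.
Preferred contribution = 0.1287 × 7% = 0.9012%.
Required equity contribution = 6.98% − 1.3773% = 5.6027%  ⇒  Re = 9.7042%.
CAPM: 9.7042% = 4.15% + β × 8.14%  ⇒  β = 0.6823.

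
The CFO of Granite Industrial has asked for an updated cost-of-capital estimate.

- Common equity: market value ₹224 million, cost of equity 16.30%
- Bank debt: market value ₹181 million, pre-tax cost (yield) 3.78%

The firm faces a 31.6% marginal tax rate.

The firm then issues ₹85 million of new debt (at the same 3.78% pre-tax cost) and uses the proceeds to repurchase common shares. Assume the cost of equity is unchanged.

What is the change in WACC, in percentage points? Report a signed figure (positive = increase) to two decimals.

Current WACC:
Total capital V = 224 + 181 = 405.
Equity: weight = 224/405 = 0.5531; cost = 16.3%.
Bank debt: weight = 181/405 = 0.4469; after-tax cost = 3.78% × (1 − 31.6%) = 2.5855%.
WACC = 0.5531 × 16.3000% + 0.4469 × 2.5855% = 10.1708%.
After the change:
Total capital V = 139 + 266 = 405.
Equity: weight = 139/405 = 0.3432; cost = 16.3%.
Bank debt: weight = 266/405 = 0.6568; after-tax cost = 3.78% × (1 − 31.6%) = 2.5855%.
WACC = 0.3432 × 16.3000% + 0.6568 × 2.5855% = 7.2925%.
Change in WACC = 7.2925% − 10.1708% = -2.8783 pp.

-2.88 pp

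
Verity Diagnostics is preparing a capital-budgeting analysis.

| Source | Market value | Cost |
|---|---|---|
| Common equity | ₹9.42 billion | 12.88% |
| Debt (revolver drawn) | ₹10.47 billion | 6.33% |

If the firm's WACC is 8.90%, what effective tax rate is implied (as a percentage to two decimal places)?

15.97%

Total capital V = 9.42 + 10.47 = 19.89.
Equity weight = 9.42/19.89 = 0.4736.
Revolver drawn weight = 10.47/19.89 = 0.5264.
Equity contribution = 0.4736 × 12.88% = 6.1000%.
Debt contribution must be 8.9% − 6.1000% = 2.8000%.
0.5264 × 6.33% × (1 − T) = 2.8000%  ⇒  (1 − T) = 0.8403.
T = 15.9693%.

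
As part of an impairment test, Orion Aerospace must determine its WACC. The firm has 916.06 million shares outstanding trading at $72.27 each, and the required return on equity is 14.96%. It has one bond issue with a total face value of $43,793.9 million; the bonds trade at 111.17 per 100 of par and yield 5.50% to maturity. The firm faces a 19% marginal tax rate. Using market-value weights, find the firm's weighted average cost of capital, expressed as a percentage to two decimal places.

10.51%

Market value of equity E = 72.27 × 916.06m = 66203.6562m. Market value of debt D = 43793.9m × 111.17/100 = 48685.67863m.
Total capital V = 66203.6562 + 48685.67863 = 114889.33483.
Equity: weight = 66203.6562/114889.33483 = 0.5762; cost = 14.96%.
Bonds outstanding: weight = 48685.67863/114889.33483 = 0.4238; after-tax cost = 5.5% × (1 − 19%) = 4.4550%.
WACC = 0.5762 × 14.9600% + 0.4238 × 4.4550% = 10.5084%.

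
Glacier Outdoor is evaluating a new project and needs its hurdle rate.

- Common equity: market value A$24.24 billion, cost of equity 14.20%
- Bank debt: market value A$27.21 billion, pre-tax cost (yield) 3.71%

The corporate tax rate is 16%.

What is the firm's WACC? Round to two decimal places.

Total capital V = 24.24 + 27.21 = 51.45.
Equity: weight = 24.24/51.45 = 0.4711; cost = 14.2%.
Bank debt: weight = 27.21/51.45 = 0.5289; after-tax cost = 3.71% × (1 − 16%) = 3.1164%.
WACC = 0.4711 × 14.2000% + 0.5289 × 3.1164% = 8.3383%.

8.34%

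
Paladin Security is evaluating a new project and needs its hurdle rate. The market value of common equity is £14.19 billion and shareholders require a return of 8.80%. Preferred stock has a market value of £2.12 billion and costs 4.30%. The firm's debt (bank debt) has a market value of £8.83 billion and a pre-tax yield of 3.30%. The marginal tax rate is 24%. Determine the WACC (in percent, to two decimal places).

6.21%

Total capital V = 14.19 + 2.12 + 8.83 = 25.14.
Equity: weight = 14.19/25.14 = 0.5644; cost = 8.8%.
Preferred: weight = 2.12/25.14 = 0.0843; cost = 4.3%.
Bank debt: weight = 8.83/25.14 = 0.3512; after-tax cost = 3.3% × (1 − 24%) = 2.5080%.
WACC = 0.5644 × 8.8000% + 0.0843 × 4.3000% + 0.3512 × 2.5080% = 6.2106%.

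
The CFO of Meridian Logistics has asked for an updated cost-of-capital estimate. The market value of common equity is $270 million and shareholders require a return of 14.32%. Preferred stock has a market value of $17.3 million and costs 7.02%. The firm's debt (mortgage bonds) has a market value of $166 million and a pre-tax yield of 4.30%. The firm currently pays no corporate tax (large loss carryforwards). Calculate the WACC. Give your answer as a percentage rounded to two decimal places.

10.37%

Total capital V = 270 + 17.3 + 166 = 453.3.
Equity: weight = 270/453.3 = 0.5956; cost = 14.32%.
Preferred: weight = 17.3/453.3 = 0.0382; cost = 7.02%.
Mortgage bonds: weight = 166/453.3 = 0.3662; after-tax cost = 4.3% × (1 − 0%) = 4.3000%.
WACC = 0.5956 × 14.3200% + 0.0382 × 7.0200% + 0.3662 × 4.3000% = 10.3720%.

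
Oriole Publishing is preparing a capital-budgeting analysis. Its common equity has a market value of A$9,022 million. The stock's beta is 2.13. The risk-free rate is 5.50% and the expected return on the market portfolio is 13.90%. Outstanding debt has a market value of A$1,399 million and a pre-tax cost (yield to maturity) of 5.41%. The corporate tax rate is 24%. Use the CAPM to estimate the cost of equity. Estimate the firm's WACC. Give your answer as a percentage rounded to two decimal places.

Market risk premium = 13.9% − 5.5% = 8.4%.
Cost of equity via CAPM: Re = 5.5% + 2.13 × 8.4% = 23.3920%.
Total capital V = 9022 + 1399 = 10421.
Equity: weight = 9022/10421 = 0.8658; cost = 23.392%.
Debt: weight = 1399/10421 = 0.1342; after-tax cost = 5.41% × (1 − 24%) = 4.1116%.
WACC = 0.8658 × 23.3920% + 0.1342 × 4.1116% = 20.8036%.

20.80%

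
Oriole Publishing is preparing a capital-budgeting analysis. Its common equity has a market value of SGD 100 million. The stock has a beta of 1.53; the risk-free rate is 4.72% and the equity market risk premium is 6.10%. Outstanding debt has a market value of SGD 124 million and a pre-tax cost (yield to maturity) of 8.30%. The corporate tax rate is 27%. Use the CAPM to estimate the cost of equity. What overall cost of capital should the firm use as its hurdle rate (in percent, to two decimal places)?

9.63%

Cost of equity via CAPM: Re = 4.72% + 1.53 × 6.1% = 14.0530%.
Total capital V = 100 + 124 = 224.
Equity: weight = 100/224 = 0.4464; cost = 14.053%.
Debt: weight = 124/224 = 0.5536; after-tax cost = 8.3% × (1 − 27%) = 6.0590%.
WACC = 0.4464 × 14.0530% + 0.5536 × 6.0590% = 9.6278%.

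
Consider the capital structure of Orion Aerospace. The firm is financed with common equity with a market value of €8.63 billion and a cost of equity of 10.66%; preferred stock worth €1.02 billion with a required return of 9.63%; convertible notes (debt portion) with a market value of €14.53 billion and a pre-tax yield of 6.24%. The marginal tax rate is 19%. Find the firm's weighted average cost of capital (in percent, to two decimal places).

7.25%

Total capital V = 8.63 + 1.02 + 14.53 = 24.18.
Equity: weight = 8.63/24.18 = 0.3569; cost = 10.66%.
Preferred: weight = 1.02/24.18 = 0.0422; cost = 9.63%.
Convertible notes (debt portion): weight = 14.53/24.18 = 0.6009; after-tax cost = 6.24% × (1 − 19%) = 5.0544%.
WACC = 0.3569 × 10.6600% + 0.0422 × 9.6300% + 0.6009 × 5.0544% = 7.2481%.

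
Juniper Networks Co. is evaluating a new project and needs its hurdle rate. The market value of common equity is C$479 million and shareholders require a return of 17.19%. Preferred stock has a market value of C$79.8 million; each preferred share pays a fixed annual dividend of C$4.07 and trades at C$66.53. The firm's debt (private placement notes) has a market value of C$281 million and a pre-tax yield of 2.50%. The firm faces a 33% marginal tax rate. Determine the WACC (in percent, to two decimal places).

Cost of preferred: Rp = 4.07 / 66.53 = 6.1175%.
Total capital V = 479 + 79.8 + 281 = 839.8.
Equity: weight = 479/839.8 = 0.5704; cost = 17.19%.
Preferred: weight = 79.8/839.8 = 0.0950; cost = 6.1175%.
Private placement notes: weight = 281/839.8 = 0.3346; after-tax cost = 2.5% × (1 − 33%) = 1.6750%.
WACC = 0.5704 × 17.1900% + 0.0950 × 6.1175% + 0.3346 × 1.6750% = 10.9465%.

10.95%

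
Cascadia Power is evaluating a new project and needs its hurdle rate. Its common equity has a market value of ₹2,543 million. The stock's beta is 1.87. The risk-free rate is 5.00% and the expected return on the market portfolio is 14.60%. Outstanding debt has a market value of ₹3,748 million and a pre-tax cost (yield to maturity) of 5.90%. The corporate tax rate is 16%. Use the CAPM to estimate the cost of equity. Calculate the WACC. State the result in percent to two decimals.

12.23%

Market risk premium = 14.6% − 5.0% = 9.6%.
Cost of equity via CAPM: Re = 5.0% + 1.87 × 9.6% = 22.9520%.
Total capital V = 2543 + 3748 = 6291.
Equity: weight = 2543/6291 = 0.4042; cost = 22.952%.
Debt: weight = 3748/6291 = 0.5958; after-tax cost = 5.9% × (1 − 16%) = 4.9560%.
WACC = 0.4042 × 22.9520% + 0.5958 × 4.9560% = 12.2305%.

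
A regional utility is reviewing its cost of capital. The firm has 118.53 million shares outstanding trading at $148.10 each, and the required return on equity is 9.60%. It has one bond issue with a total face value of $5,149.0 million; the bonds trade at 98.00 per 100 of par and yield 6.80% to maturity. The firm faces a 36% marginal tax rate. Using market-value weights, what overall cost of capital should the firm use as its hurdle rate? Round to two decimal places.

8.43%

Market value of equity E = 148.1 × 118.53m = 17554.293m. Market value of debt D = 5149m × 98.0/100 = 5046.02m.
Total capital V = 17554.293 + 5046.02 = 22600.313.
Equity: weight = 17554.293/22600.313 = 0.7767; cost = 9.6%.
Bonds outstanding: weight = 5046.02/22600.313 = 0.2233; after-tax cost = 6.8% × (1 − 36%) = 4.3520%.
WACC = 0.7767 × 9.6000% + 0.2233 × 4.3520% = 8.4283%.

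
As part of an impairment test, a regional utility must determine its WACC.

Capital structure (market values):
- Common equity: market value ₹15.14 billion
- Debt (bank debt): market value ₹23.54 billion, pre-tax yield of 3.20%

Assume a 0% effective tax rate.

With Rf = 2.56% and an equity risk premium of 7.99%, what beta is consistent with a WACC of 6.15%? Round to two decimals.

1.02

Total capital V = 15.14 + 23.54 = 38.68.
Equity weight = 15.14/38.68 = 0.3914.
Bank debt weight = 23.54/38.68 = 0.6086.
Debt contribution = 0.6086 × 3.2% × (1 − 0%) = 1.9475%.
Required equity contribution = 6.15% − 1.9475% = 4.2025%  ⇒  Re = 10.7367%.
CAPM: 10.7367% = 2.56% + β × 7.99%  ⇒  β = 1.0234.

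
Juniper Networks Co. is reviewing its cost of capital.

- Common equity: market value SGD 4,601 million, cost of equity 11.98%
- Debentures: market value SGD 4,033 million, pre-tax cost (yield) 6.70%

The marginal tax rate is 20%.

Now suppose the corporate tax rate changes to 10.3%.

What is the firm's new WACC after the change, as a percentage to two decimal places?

9.19%

After the change:
Total capital V = 4601 + 4033 = 8634.
Equity: weight = 4601/8634 = 0.5329; cost = 11.98%.
Debentures: weight = 4033/8634 = 0.4671; after-tax cost = 6.7% × (1 − 10.3%) = 6.0099%.
WACC = 0.5329 × 11.9800% + 0.4671 × 6.0099% = 9.1913%.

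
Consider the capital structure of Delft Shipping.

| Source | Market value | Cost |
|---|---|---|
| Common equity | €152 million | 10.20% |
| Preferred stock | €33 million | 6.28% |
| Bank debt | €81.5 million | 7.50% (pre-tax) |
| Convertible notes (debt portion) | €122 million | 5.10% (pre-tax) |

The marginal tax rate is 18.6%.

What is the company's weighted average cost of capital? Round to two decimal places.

Total capital V = 152 + 33 + 81.5 + 122 = 388.5.
Equity: weight = 152/388.5 = 0.3912; cost = 10.2%.
Preferred: weight = 33/388.5 = 0.0849; cost = 6.28%.
Bank debt: weight = 81.5/388.5 = 0.2098; after-tax cost = 7.5% × (1 − 18.6%) = 6.1050%.
Convertible notes (debt portion): weight = 122/388.5 = 0.3140; after-tax cost = 5.1% × (1 − 18.6%) = 4.1514%.
WACC = 0.3912 × 10.2000% + 0.0849 × 6.2800% + 0.2098 × 6.1050% + 0.3140 × 4.1514% = 7.1085%.

7.11%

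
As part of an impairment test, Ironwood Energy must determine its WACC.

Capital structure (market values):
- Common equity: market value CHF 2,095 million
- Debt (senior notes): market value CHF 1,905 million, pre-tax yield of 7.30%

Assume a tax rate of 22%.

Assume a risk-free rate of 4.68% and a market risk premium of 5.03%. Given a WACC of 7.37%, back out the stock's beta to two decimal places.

0.84

Total capital V = 2095 + 1905 = 4000.
Equity weight = 2095/4000 = 0.5238.
Senior notes weight = 1905/4000 = 0.4763.
Debt contribution = 0.4763 × 7.3% × (1 − 22%) = 2.7118%.
Required equity contribution = 7.37% − 2.7118% = 4.6582%  ⇒  Re = 8.8940%.
CAPM: 8.8940% = 4.68% + β × 5.03%  ⇒  β = 0.8378.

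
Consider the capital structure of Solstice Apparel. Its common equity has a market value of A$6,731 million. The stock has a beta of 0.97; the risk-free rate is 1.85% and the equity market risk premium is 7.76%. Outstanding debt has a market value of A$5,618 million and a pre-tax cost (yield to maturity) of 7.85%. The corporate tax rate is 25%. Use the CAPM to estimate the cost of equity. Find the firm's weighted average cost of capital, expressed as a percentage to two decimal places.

7.79%

Cost of equity via CAPM: Re = 1.85% + 0.97 × 7.76% = 9.3772%.
Total capital V = 6731 + 5618 = 12349.
Equity: weight = 6731/12349 = 0.5451; cost = 9.3772%.
Debt: weight = 5618/12349 = 0.4549; after-tax cost = 7.85% × (1 − 25%) = 5.8875%.
WACC = 0.5451 × 9.3772% + 0.4549 × 5.8875% = 7.7896%.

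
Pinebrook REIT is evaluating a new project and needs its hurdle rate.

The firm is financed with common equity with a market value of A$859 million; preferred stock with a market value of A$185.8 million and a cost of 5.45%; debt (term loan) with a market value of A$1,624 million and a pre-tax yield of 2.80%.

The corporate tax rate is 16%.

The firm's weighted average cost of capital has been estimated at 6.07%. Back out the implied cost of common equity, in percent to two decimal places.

13.23%

Total capital V = 859 + 185.8 + 1624 = 2668.8.
Equity weight = 859/2668.8 = 0.3219.
Preferred weight = 185.8/2668.8 = 0.0696.
Term loan weight = 1624/2668.8 = 0.6085.
Debt contribution = 0.6085 × 2.8% × (1 − 16%) = 1.4312%.
Preferred contribution = 0.0696 × 5.45% = 0.3794%.
Required equity contribution = 6.07% − 1.8106% = 4.2594%.
Re = 4.2594% / 0.3219 = 13.2332%.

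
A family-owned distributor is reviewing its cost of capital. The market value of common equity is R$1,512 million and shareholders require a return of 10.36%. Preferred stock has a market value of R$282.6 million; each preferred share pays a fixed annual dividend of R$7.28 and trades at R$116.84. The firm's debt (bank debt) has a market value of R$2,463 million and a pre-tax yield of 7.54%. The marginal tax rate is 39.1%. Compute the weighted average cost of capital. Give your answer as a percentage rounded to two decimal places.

Cost of preferred: Rp = 7.28 / 116.84 = 6.2307%.
Total capital V = 1512 + 282.6 + 2463 = 4257.6.
Equity: weight = 1512/4257.6 = 0.3551; cost = 10.36%.
Preferred: weight = 282.6/4257.6 = 0.0664; cost = 6.2307%.
Bank debt: weight = 2463/4257.6 = 0.5785; after-tax cost = 7.54% × (1 − 39.1%) = 4.5919%.
WACC = 0.3551 × 10.3600% + 0.0664 × 6.2307% + 0.5785 × 4.5919% = 6.7491%.

6.75%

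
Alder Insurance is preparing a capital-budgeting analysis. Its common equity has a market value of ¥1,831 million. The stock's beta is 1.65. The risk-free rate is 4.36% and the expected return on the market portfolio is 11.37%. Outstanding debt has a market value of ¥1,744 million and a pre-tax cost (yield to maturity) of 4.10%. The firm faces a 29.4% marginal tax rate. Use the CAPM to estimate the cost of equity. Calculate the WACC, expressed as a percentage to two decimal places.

9.57%

Market risk premium = 11.37% − 4.36% = 7.01%.
Cost of equity via CAPM: Re = 4.36% + 1.65 × 7.01% = 15.9265%.
Total capital V = 1831 + 1744 = 3575.
Equity: weight = 1831/3575 = 0.5122; cost = 15.9265%.
Debt: weight = 1744/3575 = 0.4878; after-tax cost = 4.1% × (1 − 29.4%) = 2.8946%.
WACC = 0.5122 × 15.9265% + 0.4878 × 2.8946% = 9.5691%.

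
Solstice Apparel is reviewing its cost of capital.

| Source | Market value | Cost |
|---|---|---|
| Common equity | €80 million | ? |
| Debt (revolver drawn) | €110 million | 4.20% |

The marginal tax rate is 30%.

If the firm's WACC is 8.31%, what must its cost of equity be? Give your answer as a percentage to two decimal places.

15.69%

Total capital V = 80 + 110 = 190.
Equity weight = 80/190 = 0.4211.
Revolver drawn weight = 110/190 = 0.5789.
Debt contribution = 0.5789 × 4.2% × (1 − 30%) = 1.7021%.
Required equity contribution = 8.31% − 1.7021% = 6.6079%.
Re = 6.6079% / 0.4211 = 15.6938%.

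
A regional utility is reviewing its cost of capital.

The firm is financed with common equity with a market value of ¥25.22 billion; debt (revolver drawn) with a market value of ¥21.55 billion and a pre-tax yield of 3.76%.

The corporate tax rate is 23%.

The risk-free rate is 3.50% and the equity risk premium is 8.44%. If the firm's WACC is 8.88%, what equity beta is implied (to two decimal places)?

1.24

Total capital V = 25.22 + 21.55 = 46.77.
Equity weight = 25.22/46.77 = 0.5392.
Revolver drawn weight = 21.55/46.77 = 0.4608.
Debt contribution = 0.4608 × 3.76% × (1 − 23%) = 1.3340%.
Required equity contribution = 8.88% − 1.3340% = 7.5460%  ⇒  Re = 13.9939%.
CAPM: 13.9939% = 3.5% + β × 8.44%  ⇒  β = 1.2434.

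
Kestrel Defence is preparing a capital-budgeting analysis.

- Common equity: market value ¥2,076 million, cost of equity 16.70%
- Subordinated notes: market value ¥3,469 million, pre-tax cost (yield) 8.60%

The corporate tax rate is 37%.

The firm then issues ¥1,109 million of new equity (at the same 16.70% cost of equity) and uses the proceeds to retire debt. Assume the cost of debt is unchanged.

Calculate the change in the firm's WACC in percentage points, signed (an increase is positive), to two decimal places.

+2.26 pp

Current WACC:
Total capital V = 2076 + 3469 = 5545.
Equity: weight = 2076/5545 = 0.3744; cost = 16.7%.
Subordinated notes: weight = 3469/5545 = 0.6256; after-tax cost = 8.6% × (1 − 37%) = 5.4180%.
WACC = 0.3744 × 16.7000% + 0.6256 × 5.4180% = 9.6419%.
After the change:
Total capital V = 3185 + 2360 = 5545.
Equity: weight = 3185/5545 = 0.5744; cost = 16.7%.
Subordinated notes: weight = 2360/5545 = 0.4256; after-tax cost = 8.6% × (1 − 37%) = 5.4180%.
WACC = 0.5744 × 16.7000% + 0.4256 × 5.4180% = 11.8983%.
Change in WACC = 11.8983% − 9.6419% = 2.2564 pp.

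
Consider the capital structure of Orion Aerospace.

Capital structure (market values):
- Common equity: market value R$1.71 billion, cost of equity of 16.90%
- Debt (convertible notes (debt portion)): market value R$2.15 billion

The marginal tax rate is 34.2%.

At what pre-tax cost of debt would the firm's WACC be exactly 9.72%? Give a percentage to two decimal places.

Total capital V = 1.71 + 2.15 = 3.86.
Equity weight = 1.71/3.86 = 0.4430.
Convertible notes (debt portion) weight = 2.15/3.86 = 0.5570.
Equity contribution = 0.4430 × 16.9% = 7.4868%.
Remaining for debt = 9.72% − 7.4868% = 2.2332%.
Rd × (1 − 34.2%) × 0.5570 = 2.2332%  ⇒  Rd = 6.0933%.

6.09%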